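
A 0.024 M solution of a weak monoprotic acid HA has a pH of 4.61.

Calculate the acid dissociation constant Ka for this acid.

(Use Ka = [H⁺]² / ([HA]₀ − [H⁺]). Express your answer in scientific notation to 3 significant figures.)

[H⁺] = 10^(−pH) = 10^(−4.61) = 2.455e-05 M. For HA ⇌ H⁺ + A⁻, Ka = [H⁺][A⁻]/[HA] = [H⁺]² / ([HA]₀ − [H⁺]) = (2.455e-05)² / (0.024 − 2.455e-05) = 2.51e-08.

K_a = 2.51e-08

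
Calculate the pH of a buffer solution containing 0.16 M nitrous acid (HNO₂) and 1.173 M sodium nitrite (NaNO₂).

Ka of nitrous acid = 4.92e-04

pKa = -log(4.92e-04) = 3.31. pH = pKa + log([A⁻]/[HA]) = 3.31 + log(1.173/0.16)

pH = 4.17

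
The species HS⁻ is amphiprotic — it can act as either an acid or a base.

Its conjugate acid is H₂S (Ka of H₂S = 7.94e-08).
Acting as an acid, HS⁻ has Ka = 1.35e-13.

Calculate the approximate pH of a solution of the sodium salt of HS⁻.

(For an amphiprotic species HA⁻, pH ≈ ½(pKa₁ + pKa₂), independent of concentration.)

pKa₁ = -log(7.94e-08) = 7.10; pKa₂ = -log(1.35e-13) = 12.87. For an amphiprotic species, pH ≈ ½(pKa₁ + pKa₂) = ½(7.10 + 12.87) = 9.98.

pH = 9.98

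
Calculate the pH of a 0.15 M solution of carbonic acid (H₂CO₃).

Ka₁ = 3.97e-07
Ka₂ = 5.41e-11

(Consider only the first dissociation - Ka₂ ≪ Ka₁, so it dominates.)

First dissociation dominates. From Ka₁ = [H⁺][HA⁻]/[H₂A], x² + Ka₁·x − Ka₁·C = 0 with C = 0.15 M and Ka₁ = 3.97e-07. Solving: [H⁺] = (−Ka₁ + √(Ka₁² + 4·Ka₁·C)) / 2 = 2.4383e-04 M. pH = -log(2.4383e-04) = 3.61.

pH = 3.61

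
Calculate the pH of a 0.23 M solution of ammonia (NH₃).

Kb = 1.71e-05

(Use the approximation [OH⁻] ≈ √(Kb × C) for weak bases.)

[OH⁻] = √(Kb × C) = √(1.71e-05 × 0.23) = 1.9832e-03. pOH = 2.70, pH = 14 - pOH

pH = 11.30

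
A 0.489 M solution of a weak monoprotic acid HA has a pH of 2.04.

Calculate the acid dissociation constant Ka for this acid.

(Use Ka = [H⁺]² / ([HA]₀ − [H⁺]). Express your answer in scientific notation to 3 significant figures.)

[H⁺] = 10^(−pH) = 10^(−2.04) = 9.120e-03 M. For HA ⇌ H⁺ + A⁻, Ka = [H⁺][A⁻]/[HA] = [H⁺]² / ([HA]₀ − [H⁺]) = (9.120e-03)² / (0.489 − 9.120e-03) = 1.73e-04.

K_a = 1.73e-04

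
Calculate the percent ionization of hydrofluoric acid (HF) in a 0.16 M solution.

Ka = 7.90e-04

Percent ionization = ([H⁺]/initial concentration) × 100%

Using Ka equilibrium: x² + Ka×x - Ka×C = 0. Solving: [H⁺] = 1.0855e-02. Percent = (1.0855e-02/0.16) × 100

Percent ionization = 6.78%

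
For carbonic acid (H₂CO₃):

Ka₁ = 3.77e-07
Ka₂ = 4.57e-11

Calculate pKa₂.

pKa₂ = -log(Ka₂) = -log(4.57e-11) = 10.34.

pK_{a2} = 10.34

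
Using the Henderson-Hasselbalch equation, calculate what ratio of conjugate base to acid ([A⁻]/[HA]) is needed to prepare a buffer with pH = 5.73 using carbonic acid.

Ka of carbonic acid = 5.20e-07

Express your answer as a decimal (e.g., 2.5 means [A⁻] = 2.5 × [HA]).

pKa = -log(5.20e-07) = 6.2840. pH = pKa + log([A⁻]/[HA]), so log([A⁻]/[HA]) = pH − pKa = 5.73 − 6.2840 = -0.5540. [A⁻]/[HA] = 10^(-0.5540) = 0.279

[A⁻]/[HA] = 0.279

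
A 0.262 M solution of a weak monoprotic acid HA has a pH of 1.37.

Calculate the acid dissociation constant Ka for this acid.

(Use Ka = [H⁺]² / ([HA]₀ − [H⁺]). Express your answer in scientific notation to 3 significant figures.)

[H⁺] = 10^(−pH) = 10^(−1.37) = 4.266e-02 M. For HA ⇌ H⁺ + A⁻, Ka = [H⁺][A⁻]/[HA] = [H⁺]² / ([HA]₀ − [H⁺]) = (4.266e-02)² / (0.262 − 4.266e-02) = 8.30e-03.

K_a = 8.30e-03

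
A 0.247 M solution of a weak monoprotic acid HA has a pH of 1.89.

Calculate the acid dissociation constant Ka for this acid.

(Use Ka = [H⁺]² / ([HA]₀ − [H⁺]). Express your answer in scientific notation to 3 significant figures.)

[H⁺] = 10^(−pH) = 10^(−1.89) = 1.288e-02 M. For HA ⇌ H⁺ + A⁻, Ka = [H⁺][A⁻]/[HA] = [H⁺]² / ([HA]₀ − [H⁺]) = (1.288e-02)² / (0.247 − 1.288e-02) = 7.09e-04.

K_a = 7.09e-04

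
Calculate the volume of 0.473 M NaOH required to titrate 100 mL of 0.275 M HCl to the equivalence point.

At equivalence: moles acid = moles base. moles HCl = 0.275 × 100/1000 = 0.0275 mol. V_base = moles / 0.473 × 1000 = 58.1 mL.

V_{base} = 58.1 mL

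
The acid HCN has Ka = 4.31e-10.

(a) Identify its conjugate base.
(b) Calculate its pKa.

(a) The conjugate base is formed by removing one H⁺ from HCN, giving CN⁻. (b) pKa = -log(Ka) = -log(4.31e-10) = 9.37.

Conjugate base: CN⁻; pK_a = 9.37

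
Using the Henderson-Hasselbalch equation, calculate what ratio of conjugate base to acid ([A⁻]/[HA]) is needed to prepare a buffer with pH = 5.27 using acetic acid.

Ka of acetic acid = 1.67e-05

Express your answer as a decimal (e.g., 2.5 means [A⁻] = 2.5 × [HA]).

pKa = -log(1.67e-05) = 4.7773. pH = pKa + log([A⁻]/[HA]), so log([A⁻]/[HA]) = pH − pKa = 5.27 − 4.7773 = 0.4927. [A⁻]/[HA] = 10^(0.4927) = 3.11

[A⁻]/[HA] = 3.11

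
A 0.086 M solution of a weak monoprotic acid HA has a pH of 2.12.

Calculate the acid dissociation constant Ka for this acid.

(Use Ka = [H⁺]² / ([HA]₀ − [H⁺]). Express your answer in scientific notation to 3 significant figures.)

[H⁺] = 10^(−pH) = 10^(−2.12) = 7.586e-03 M. For HA ⇌ H⁺ + A⁻, Ka = [H⁺][A⁻]/[HA] = [H⁺]² / ([HA]₀ − [H⁺]) = (7.586e-03)² / (0.086 − 7.586e-03) = 7.34e-04.

K_a = 7.34e-04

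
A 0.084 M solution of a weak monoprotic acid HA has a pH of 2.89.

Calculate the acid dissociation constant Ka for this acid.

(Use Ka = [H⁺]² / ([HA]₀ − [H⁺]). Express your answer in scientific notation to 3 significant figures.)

[H⁺] = 10^(−pH) = 10^(−2.89) = 1.288e-03 M. For HA ⇌ H⁺ + A⁻, Ka = [H⁺][A⁻]/[HA] = [H⁺]² / ([HA]₀ − [H⁺]) = (1.288e-03)² / (0.084 − 1.288e-03) = 2.01e-05.

K_a = 2.01e-05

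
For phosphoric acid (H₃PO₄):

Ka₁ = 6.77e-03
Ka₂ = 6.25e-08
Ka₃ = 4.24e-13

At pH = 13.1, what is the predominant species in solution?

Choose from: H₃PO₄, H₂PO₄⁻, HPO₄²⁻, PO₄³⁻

pKa₁ = 2.17, pKa₂ = 7.20, pKa₃ = 12.37. For a polyprotic acid the predominant species crosses at each pKa: below pKa_n the protonated form dominates, above it the deprotonated form does. At pH = 13.1, the predominant species is PO₄³⁻.

PO₄³⁻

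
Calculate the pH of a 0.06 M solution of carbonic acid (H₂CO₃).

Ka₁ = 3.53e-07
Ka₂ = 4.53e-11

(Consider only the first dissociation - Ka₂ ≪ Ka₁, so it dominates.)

First dissociation dominates. From Ka₁ = [H⁺][HA⁻]/[H₂A], x² + Ka₁·x − Ka₁·C = 0 with C = 0.06 M and Ka₁ = 3.53e-07. Solving: [H⁺] = (−Ka₁ + √(Ka₁² + 4·Ka₁·C)) / 2 = 1.4536e-04 M. pH = -log(1.4536e-04) = 3.84.

pH = 3.84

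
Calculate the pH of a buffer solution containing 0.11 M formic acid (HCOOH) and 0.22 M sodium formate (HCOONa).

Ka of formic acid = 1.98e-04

pKa = -log(1.98e-04) = 3.70. pH = pKa + log([A⁻]/[HA]) = 3.70 + log(0.22/0.11)

pH = 4.00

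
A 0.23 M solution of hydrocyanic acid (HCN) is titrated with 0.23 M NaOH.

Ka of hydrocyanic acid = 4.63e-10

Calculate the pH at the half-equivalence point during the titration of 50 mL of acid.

At half-equivalence [HA] = [A⁻], so Henderson-Hasselbalch gives pH = pKa = -log(4.63e-10) = 9.33.

pH = pKa = 9.33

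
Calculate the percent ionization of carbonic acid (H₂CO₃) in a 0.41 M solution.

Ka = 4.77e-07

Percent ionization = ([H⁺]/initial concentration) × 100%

Using Ka equilibrium: x² + Ka×x - Ka×C = 0. Solving: [H⁺] = 4.4199e-04. Percent = (4.4199e-04/0.41) × 100

Percent ionization = 0.108%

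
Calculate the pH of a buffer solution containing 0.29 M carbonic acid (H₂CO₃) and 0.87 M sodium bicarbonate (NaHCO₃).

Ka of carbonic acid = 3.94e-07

pKa = -log(3.94e-07) = 6.40. pH = pKa + log([A⁻]/[HA]) = 6.40 + log(0.87/0.29)

pH = 6.88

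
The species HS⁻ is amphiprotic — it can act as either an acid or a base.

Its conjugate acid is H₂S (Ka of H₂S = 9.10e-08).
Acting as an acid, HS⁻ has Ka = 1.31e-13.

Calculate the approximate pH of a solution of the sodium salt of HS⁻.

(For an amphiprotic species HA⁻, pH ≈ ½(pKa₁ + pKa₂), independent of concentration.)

pKa₁ = -log(9.10e-08) = 7.04; pKa₂ = -log(1.31e-13) = 12.88. For an amphiprotic species, pH ≈ ½(pKa₁ + pKa₂) = ½(7.04 + 12.88) = 9.96.

pH = 9.96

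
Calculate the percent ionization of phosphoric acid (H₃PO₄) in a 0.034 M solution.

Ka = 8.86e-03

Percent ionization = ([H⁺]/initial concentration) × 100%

Using Ka equilibrium: x² + Ka×x - Ka×C = 0. Solving: [H⁺] = 1.3483e-02. Percent = (1.3483e-02/0.034) × 100

Percent ionization = 39.7%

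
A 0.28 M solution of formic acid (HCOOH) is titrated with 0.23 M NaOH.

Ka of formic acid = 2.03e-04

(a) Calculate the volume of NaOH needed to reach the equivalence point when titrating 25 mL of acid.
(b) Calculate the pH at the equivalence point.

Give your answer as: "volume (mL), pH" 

moles acid = 0.28 × 25/1000 = 0.007 mol; V_base = moles/0.23 × 1000 = 30.4 mL. At equivalence only the conjugate base is present: [A⁻] = 0.007/0.055 = 1.2627e-01 M. Kb = Kw/Ka = 4.93e-11; [OH⁻] = √(Kb × [A⁻]) = 2.4941e-06; pOH = 5.60; pH = 14 - pOH = 8.40.

V = 30.4 mL, pH = 8.40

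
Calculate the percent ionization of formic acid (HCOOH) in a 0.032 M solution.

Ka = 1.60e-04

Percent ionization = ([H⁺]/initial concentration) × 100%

Using Ka equilibrium: x² + Ka×x - Ka×C = 0. Solving: [H⁺] = 2.1842e-03. Percent = (2.1842e-03/0.032) × 100

Percent ionization = 6.83%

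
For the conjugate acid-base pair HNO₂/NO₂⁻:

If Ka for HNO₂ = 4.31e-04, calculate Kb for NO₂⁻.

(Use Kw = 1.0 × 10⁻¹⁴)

For a conjugate pair Ka × Kb = Kw, so Kb = Kw/Ka = 1.0 × 10⁻¹⁴ / 4.31e-04 = 2.32e-11.

K_b = 2.32e-11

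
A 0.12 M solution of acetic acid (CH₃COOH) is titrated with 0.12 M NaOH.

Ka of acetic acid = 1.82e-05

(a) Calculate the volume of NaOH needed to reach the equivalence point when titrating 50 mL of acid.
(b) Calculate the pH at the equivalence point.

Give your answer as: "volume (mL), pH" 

moles acid = 0.12 × 50/1000 = 0.006 mol; V_base = moles/0.12 × 1000 = 50.0 mL. At equivalence only the conjugate base is present: [A⁻] = 0.006/0.100 = 6.0000e-02 M. Kb = Kw/Ka = 5.49e-10; [OH⁻] = √(Kb × [A⁻]) = 5.7417e-06; pOH = 5.24; pH = 14 - pOH = 8.76.

V = 50.0 mL, pH = 8.76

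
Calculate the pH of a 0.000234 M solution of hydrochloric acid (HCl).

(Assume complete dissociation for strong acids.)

[H⁺] = 0.000234 M for strong acid. pH = -log[H⁺] = -log(0.000234)

pH = 3.63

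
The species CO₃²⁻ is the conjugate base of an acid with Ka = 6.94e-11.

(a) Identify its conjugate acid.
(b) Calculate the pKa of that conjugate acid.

(a) The conjugate acid is formed by adding one H⁺ to CO₃²⁻, giving HCO₃⁻. (b) pKa = -log(Ka) = -log(6.94e-11) = 10.16.

Conjugate acid: HCO₃⁻; pK_a = 10.16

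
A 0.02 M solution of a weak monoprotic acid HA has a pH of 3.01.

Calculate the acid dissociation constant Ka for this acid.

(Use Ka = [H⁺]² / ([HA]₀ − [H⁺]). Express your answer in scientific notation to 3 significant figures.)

[H⁺] = 10^(−pH) = 10^(−3.01) = 9.772e-04 M. For HA ⇌ H⁺ + A⁻, Ka = [H⁺][A⁻]/[HA] = [H⁺]² / ([HA]₀ − [H⁺]) = (9.772e-04)² / (0.02 − 9.772e-04) = 5.02e-05.

K_a = 5.02e-05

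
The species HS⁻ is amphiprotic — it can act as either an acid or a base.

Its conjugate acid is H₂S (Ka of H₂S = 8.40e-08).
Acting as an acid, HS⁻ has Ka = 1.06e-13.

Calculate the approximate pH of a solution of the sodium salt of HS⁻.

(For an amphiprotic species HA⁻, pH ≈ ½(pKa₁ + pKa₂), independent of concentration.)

pKa₁ = -log(8.40e-08) = 7.08; pKa₂ = -log(1.06e-13) = 12.97. For an amphiprotic species, pH ≈ ½(pKa₁ + pKa₂) = ½(7.08 + 12.97) = 10.03.

pH = 10.03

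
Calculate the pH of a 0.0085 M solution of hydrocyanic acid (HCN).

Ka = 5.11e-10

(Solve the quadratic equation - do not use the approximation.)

x² + Ka×x - Ka×C = 0. Using quadratic formula: [H⁺] = 2.0839e-06

pH = 5.68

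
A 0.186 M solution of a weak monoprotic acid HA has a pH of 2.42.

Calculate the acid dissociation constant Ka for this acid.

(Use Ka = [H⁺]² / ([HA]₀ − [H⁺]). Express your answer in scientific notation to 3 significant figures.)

[H⁺] = 10^(−pH) = 10^(−2.42) = 3.802e-03 M. For HA ⇌ H⁺ + A⁻, Ka = [H⁺][A⁻]/[HA] = [H⁺]² / ([HA]₀ − [H⁺]) = (3.802e-03)² / (0.186 − 3.802e-03) = 7.93e-05.

K_a = 7.93e-05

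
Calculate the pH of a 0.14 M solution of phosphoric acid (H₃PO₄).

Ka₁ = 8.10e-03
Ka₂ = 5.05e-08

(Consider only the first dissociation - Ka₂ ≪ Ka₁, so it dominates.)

First dissociation dominates. From Ka₁ = [H⁺][HA⁻]/[H₂A], x² + Ka₁·x − Ka₁·C = 0 with C = 0.14 M and Ka₁ = 8.10e-03. Solving: [H⁺] = (−Ka₁ + √(Ka₁² + 4·Ka₁·C)) / 2 = 2.9868e-02 M. pH = -log(2.9868e-02) = 1.52.

pH = 1.52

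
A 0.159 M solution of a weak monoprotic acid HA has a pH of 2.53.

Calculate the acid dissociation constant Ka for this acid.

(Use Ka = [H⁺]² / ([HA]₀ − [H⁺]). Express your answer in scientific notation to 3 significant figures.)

[H⁺] = 10^(−pH) = 10^(−2.53) = 2.951e-03 M. For HA ⇌ H⁺ + A⁻, Ka = [H⁺][A⁻]/[HA] = [H⁺]² / ([HA]₀ − [H⁺]) = (2.951e-03)² / (0.159 − 2.951e-03) = 5.58e-05.

K_a = 5.58e-05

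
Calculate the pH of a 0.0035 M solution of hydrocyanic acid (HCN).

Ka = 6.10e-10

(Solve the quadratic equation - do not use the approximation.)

x² + Ka×x - Ka×C = 0. Using quadratic formula: [H⁺] = 1.4609e-06

pH = 5.84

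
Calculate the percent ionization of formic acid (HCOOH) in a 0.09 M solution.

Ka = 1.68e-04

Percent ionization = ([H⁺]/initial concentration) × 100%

Using Ka equilibrium: x² + Ka×x - Ka×C = 0. Solving: [H⁺] = 3.8054e-03. Percent = (3.8054e-03/0.09) × 100

Percent ionization = 4.23%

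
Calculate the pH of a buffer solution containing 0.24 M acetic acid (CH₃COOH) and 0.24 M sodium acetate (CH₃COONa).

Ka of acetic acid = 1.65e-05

pKa = -log(1.65e-05) = 4.78. pH = pKa + log([A⁻]/[HA]) = 4.78 + log(0.24/0.24)

pH = 4.78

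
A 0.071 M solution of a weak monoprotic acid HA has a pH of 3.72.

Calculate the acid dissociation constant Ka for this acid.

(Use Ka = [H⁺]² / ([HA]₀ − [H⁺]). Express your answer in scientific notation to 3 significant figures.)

[H⁺] = 10^(−pH) = 10^(−3.72) = 1.905e-04 M. For HA ⇌ H⁺ + A⁻, Ka = [H⁺][A⁻]/[HA] = [H⁺]² / ([HA]₀ − [H⁺]) = (1.905e-04)² / (0.071 − 1.905e-04) = 5.13e-07.

K_a = 5.13e-07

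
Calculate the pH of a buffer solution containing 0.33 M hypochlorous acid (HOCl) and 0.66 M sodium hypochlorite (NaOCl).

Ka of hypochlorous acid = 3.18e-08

pKa = -log(3.18e-08) = 7.50. pH = pKa + log([A⁻]/[HA]) = 7.50 + log(0.66/0.33)

pH = 7.80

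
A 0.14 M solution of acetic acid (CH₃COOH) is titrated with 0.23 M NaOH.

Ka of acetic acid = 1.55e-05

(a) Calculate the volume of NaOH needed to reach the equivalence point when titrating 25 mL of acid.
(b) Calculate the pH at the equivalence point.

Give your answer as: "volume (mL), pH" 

moles acid = 0.14 × 25/1000 = 0.0035 mol; V_base = moles/0.23 × 1000 = 15.2 mL. At equivalence only the conjugate base is present: [A⁻] = 0.0035/0.040 = 8.7027e-02 M. Kb = Kw/Ka = 6.45e-10; [OH⁻] = √(Kb × [A⁻]) = 7.4931e-06; pOH = 5.13; pH = 14 - pOH = 8.87.

V = 15.2 mL, pH = 8.87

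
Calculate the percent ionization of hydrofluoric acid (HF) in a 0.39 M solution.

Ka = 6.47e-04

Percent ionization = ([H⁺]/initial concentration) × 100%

Using Ka equilibrium: x² + Ka×x - Ka×C = 0. Solving: [H⁺] = 1.5565e-02. Percent = (1.5565e-02/0.39) × 100

Percent ionization = 3.99%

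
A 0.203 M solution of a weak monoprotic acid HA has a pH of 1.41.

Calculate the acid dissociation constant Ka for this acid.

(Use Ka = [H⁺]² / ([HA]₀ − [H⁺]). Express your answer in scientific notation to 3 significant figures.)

[H⁺] = 10^(−pH) = 10^(−1.41) = 3.890e-02 M. For HA ⇌ H⁺ + A⁻, Ka = [H⁺][A⁻]/[HA] = [H⁺]² / ([HA]₀ − [H⁺]) = (3.890e-02)² / (0.203 − 3.890e-02) = 9.22e-03.

K_a = 9.22e-03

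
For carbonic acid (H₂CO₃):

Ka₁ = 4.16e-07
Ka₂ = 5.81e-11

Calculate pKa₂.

pKa₂ = -log(Ka₂) = -log(5.81e-11) = 10.24.

pK_{a2} = 10.24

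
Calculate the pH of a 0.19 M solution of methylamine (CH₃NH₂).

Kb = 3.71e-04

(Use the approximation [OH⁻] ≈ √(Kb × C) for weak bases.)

[OH⁻] = √(Kb × C) = √(3.71e-04 × 0.19) = 8.3958e-03. pOH = 2.08, pH = 14 - pOH

pH = 11.92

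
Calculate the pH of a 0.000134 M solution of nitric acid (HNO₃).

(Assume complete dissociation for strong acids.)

[H⁺] = 0.000134 M for strong acid. pH = -log[H⁺] = -log(0.000134)

pH = 3.87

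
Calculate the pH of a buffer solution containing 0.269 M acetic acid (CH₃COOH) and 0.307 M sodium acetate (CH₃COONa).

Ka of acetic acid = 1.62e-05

pKa = -log(1.62e-05) = 4.79. pH = pKa + log([A⁻]/[HA]) = 4.79 + log(0.307/0.269)

pH = 4.85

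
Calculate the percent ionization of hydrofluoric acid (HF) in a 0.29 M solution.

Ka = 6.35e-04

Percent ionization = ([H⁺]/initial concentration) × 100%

Using Ka equilibrium: x² + Ka×x - Ka×C = 0. Solving: [H⁺] = 1.3256e-02. Percent = (1.3256e-02/0.29) × 100

Percent ionization = 4.57%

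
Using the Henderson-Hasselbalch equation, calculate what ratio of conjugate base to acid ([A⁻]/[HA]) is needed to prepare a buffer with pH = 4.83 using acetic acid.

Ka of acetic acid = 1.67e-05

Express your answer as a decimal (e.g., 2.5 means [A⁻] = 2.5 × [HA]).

pKa = -log(1.67e-05) = 4.7773. pH = pKa + log([A⁻]/[HA]), so log([A⁻]/[HA]) = pH − pKa = 4.83 − 4.7773 = 0.0527. [A⁻]/[HA] = 10^(0.0527) = 1.13

[A⁻]/[HA] = 1.13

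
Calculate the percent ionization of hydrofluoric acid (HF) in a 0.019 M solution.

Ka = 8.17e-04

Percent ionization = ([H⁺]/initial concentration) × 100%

Using Ka equilibrium: x² + Ka×x - Ka×C = 0. Solving: [H⁺] = 3.5525e-03. Percent = (3.5525e-03/0.019) × 100

Percent ionization = 18.7%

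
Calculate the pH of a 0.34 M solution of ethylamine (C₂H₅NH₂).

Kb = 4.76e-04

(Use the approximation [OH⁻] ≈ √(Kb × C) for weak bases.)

[OH⁻] = √(Kb × C) = √(4.76e-04 × 0.34) = 1.2722e-02. pOH = 1.90, pH = 14 - pOH

pH = 12.10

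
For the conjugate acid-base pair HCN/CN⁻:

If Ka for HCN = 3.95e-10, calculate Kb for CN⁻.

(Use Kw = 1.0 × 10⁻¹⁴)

For a conjugate pair Ka × Kb = Kw, so Kb = Kw/Ka = 1.0 × 10⁻¹⁴ / 3.95e-10 = 2.53e-05.

K_b = 2.53e-05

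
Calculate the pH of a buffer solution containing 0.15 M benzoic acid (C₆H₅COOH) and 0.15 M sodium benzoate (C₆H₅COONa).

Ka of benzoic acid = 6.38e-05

pKa = -log(6.38e-05) = 4.20. pH = pKa + log([A⁻]/[HA]) = 4.20 + log(0.15/0.15)

pH = 4.20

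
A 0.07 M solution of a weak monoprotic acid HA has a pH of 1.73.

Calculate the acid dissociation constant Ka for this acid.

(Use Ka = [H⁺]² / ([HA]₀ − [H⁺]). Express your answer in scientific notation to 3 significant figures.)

[H⁺] = 10^(−pH) = 10^(−1.73) = 1.862e-02 M. For HA ⇌ H⁺ + A⁻, Ka = [H⁺][A⁻]/[HA] = [H⁺]² / ([HA]₀ − [H⁺]) = (1.862e-02)² / (0.07 − 1.862e-02) = 6.75e-03.

K_a = 6.75e-03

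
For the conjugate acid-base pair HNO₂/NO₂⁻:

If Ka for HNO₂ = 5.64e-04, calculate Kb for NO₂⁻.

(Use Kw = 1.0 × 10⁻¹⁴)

For a conjugate pair Ka × Kb = Kw, so Kb = Kw/Ka = 1.0 × 10⁻¹⁴ / 5.64e-04 = 1.77e-11.

K_b = 1.77e-11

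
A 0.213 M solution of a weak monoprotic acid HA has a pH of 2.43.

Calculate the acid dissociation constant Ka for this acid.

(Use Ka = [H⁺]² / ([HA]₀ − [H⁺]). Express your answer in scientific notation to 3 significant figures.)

[H⁺] = 10^(−pH) = 10^(−2.43) = 3.715e-03 M. For HA ⇌ H⁺ + A⁻, Ka = [H⁺][A⁻]/[HA] = [H⁺]² / ([HA]₀ − [H⁺]) = (3.715e-03)² / (0.213 − 3.715e-03) = 6.60e-05.

K_a = 6.60e-05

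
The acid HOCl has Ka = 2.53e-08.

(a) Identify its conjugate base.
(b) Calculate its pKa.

(a) The conjugate base is formed by removing one H⁺ from HOCl, giving OCl⁻. (b) pKa = -log(Ka) = -log(2.53e-08) = 7.60.

Conjugate base: OCl⁻; pK_a = 7.60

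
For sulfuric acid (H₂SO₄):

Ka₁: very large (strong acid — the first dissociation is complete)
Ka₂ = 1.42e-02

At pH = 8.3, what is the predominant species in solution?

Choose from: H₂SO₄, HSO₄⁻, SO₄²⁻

The first dissociation is complete, so H₂SO₄ itself is never the predominant species in water; pKa₂ = -log(1.42e-02) = 1.85. For a polyprotic acid the predominant species crosses at each pKa: below pKa_n the protonated form dominates, above it the deprotonated form does. At pH = 8.3, the predominant species is SO₄²⁻.

SO₄²⁻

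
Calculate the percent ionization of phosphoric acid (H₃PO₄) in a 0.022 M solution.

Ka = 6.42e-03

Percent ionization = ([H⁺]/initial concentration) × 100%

Using Ka equilibrium: x² + Ka×x - Ka×C = 0. Solving: [H⁺] = 9.1003e-03. Percent = (9.1003e-03/0.022) × 100

Percent ionization = 41.4%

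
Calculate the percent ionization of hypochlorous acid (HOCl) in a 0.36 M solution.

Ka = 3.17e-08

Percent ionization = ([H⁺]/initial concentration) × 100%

Using Ka equilibrium: x² + Ka×x - Ka×C = 0. Solving: [H⁺] = 1.0681e-04. Percent = (1.0681e-04/0.36) × 100

Percent ionization = 0.0297%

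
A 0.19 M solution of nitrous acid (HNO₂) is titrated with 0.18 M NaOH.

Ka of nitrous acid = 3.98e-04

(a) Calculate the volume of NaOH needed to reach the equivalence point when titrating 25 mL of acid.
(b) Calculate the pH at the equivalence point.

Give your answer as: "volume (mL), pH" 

moles acid = 0.19 × 25/1000 = 0.00475 mol; V_base = moles/0.18 × 1000 = 26.4 mL. At equivalence only the conjugate base is present: [A⁻] = 0.00475/0.051 = 9.2432e-02 M. Kb = Kw/Ka = 2.51e-11; [OH⁻] = √(Kb × [A⁻]) = 1.5239e-06; pOH = 5.82; pH = 14 - pOH = 8.18.

V = 26.4 mL, pH = 8.18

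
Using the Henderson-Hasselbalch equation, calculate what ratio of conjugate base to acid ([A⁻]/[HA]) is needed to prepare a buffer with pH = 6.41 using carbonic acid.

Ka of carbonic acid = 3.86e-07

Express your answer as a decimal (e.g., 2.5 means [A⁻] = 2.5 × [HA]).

pKa = -log(3.86e-07) = 6.4134. pH = pKa + log([A⁻]/[HA]), so log([A⁻]/[HA]) = pH − pKa = 6.41 − 6.4134 = -0.0034. [A⁻]/[HA] = 10^(-0.0034) = 0.992

[A⁻]/[HA] = 0.992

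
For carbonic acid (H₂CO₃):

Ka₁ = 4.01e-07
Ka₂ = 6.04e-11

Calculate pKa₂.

pKa₂ = -log(Ka₂) = -log(6.04e-11) = 10.22.

pK_{a2} = 10.22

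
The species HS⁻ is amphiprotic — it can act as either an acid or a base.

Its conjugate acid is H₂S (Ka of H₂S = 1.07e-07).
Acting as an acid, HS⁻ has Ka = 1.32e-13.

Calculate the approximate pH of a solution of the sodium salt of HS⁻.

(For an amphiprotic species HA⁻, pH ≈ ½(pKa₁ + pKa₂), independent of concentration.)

pKa₁ = -log(1.07e-07) = 6.97; pKa₂ = -log(1.32e-13) = 12.88. For an amphiprotic species, pH ≈ ½(pKa₁ + pKa₂) = ½(6.97 + 12.88) = 9.93.

pH = 9.93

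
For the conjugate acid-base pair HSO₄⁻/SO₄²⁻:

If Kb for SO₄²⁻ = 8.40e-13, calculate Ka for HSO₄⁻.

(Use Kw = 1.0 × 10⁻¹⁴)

For a conjugate pair Ka × Kb = Kw, so Ka = Kw/Kb = 1.0 × 10⁻¹⁴ / 8.40e-13 = 1.19e-02.

K_a = 1.19e-02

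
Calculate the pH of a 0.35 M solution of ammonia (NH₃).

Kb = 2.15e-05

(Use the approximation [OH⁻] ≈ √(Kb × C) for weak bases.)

[OH⁻] = √(Kb × C) = √(2.15e-05 × 0.35) = 2.7432e-03. pOH = 2.56, pH = 14 - pOH

pH = 11.44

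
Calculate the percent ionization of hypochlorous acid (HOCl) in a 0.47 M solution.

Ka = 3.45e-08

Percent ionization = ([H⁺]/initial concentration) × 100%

Using Ka equilibrium: x² + Ka×x - Ka×C = 0. Solving: [H⁺] = 1.2732e-04. Percent = (1.2732e-04/0.47) × 100

Percent ionization = 0.0271%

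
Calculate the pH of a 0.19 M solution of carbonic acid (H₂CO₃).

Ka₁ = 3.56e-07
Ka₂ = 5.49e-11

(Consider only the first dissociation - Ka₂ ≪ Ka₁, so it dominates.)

First dissociation dominates. From Ka₁ = [H⁺][HA⁻]/[H₂A], x² + Ka₁·x − Ka₁·C = 0 with C = 0.19 M and Ka₁ = 3.56e-07. Solving: [H⁺] = (−Ka₁ + √(Ka₁² + 4·Ka₁·C)) / 2 = 2.5990e-04 M. pH = -log(2.5990e-04) = 3.59.

pH = 3.59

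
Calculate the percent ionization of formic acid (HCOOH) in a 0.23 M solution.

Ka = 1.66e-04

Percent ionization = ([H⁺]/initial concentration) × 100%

Using Ka equilibrium: x² + Ka×x - Ka×C = 0. Solving: [H⁺] = 6.0966e-03. Percent = (6.0966e-03/0.23) × 100

Percent ionization = 2.65%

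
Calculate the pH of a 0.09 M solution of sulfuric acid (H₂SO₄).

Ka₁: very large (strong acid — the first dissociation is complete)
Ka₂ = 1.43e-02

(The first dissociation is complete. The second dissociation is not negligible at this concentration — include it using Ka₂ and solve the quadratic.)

First dissociation is complete: [H⁺]₀ = [HSO₄⁻]₀ = C = 0.09 M. Second dissociation HSO₄⁻ ⇌ H⁺ + SO₄²⁻: let x = [SO₄²⁻]. Ka₂ = (C + x)·x / (C − x) = 1.43e-02 → x² + (C + Ka₂)·x − Ka₂·C = 0 → x² + 0.10430·x − 1.287e-03 = 0. x = (−0.10430 + √(0.10430² + 4 × 1.287e-03)) / 2 = 1.1148e-02 M. [H⁺] = C + x = 0.09 + 1.1148e-02 = 1.0115e-01 M. pH = -log(1.0115e-01) = 1.00.

pH = 1.00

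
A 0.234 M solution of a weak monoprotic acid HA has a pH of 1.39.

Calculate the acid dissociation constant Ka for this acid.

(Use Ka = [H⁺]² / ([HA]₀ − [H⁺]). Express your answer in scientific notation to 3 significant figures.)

[H⁺] = 10^(−pH) = 10^(−1.39) = 4.074e-02 M. For HA ⇌ H⁺ + A⁻, Ka = [H⁺][A⁻]/[HA] = [H⁺]² / ([HA]₀ − [H⁺]) = (4.074e-02)² / (0.234 − 4.074e-02) = 8.59e-03.

K_a = 8.59e-03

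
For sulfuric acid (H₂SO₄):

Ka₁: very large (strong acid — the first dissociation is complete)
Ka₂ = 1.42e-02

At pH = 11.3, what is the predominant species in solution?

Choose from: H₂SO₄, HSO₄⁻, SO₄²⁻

The first dissociation is complete, so H₂SO₄ itself is never the predominant species in water; pKa₂ = -log(1.42e-02) = 1.85. For a polyprotic acid the predominant species crosses at each pKa: below pKa_n the protonated form dominates, above it the deprotonated form does. At pH = 11.3, the predominant species is SO₄²⁻.

SO₄²⁻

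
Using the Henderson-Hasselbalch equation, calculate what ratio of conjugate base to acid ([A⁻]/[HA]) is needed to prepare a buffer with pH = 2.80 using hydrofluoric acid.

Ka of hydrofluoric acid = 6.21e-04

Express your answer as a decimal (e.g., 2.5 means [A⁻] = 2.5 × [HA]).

pKa = -log(6.21e-04) = 3.2069. pH = pKa + log([A⁻]/[HA]), so log([A⁻]/[HA]) = pH − pKa = 2.80 − 3.2069 = -0.4069. [A⁻]/[HA] = 10^(-0.4069) = 0.392

[A⁻]/[HA] = 0.392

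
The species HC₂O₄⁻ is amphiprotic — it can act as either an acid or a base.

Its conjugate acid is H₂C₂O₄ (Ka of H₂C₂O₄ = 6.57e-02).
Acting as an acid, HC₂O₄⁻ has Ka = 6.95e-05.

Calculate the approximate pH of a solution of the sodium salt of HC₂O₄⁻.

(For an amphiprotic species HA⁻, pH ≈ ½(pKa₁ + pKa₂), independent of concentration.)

pKa₁ = -log(6.57e-02) = 1.18; pKa₂ = -log(6.95e-05) = 4.16. For an amphiprotic species, pH ≈ ½(pKa₁ + pKa₂) = ½(1.18 + 4.16) = 2.67.

pH = 2.67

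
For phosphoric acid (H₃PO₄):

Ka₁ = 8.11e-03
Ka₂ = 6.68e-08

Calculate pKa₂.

pKa₂ = -log(Ka₂) = -log(6.68e-08) = 7.18.

pK_{a2} = 7.18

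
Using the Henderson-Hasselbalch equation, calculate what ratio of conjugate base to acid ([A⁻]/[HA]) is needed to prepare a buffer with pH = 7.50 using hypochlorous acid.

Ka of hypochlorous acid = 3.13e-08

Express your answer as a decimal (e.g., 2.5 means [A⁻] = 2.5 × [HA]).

pKa = -log(3.13e-08) = 7.5045. pH = pKa + log([A⁻]/[HA]), so log([A⁻]/[HA]) = pH − pKa = 7.50 − 7.5045 = -0.0045. [A⁻]/[HA] = 10^(-0.0045) = 0.990

[A⁻]/[HA] = 0.990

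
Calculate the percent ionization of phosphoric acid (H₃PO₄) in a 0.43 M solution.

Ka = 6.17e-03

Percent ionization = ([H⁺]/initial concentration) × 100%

Using Ka equilibrium: x² + Ka×x - Ka×C = 0. Solving: [H⁺] = 4.8516e-02. Percent = (4.8516e-02/0.43) × 100

Percent ionization = 11.3%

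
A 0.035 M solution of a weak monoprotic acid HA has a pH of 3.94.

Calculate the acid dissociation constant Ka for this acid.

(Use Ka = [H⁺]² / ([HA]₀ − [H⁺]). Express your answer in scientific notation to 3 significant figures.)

[H⁺] = 10^(−pH) = 10^(−3.94) = 1.148e-04 M. For HA ⇌ H⁺ + A⁻, Ka = [H⁺][A⁻]/[HA] = [H⁺]² / ([HA]₀ − [H⁺]) = (1.148e-04)² / (0.035 − 1.148e-04) = 3.78e-07.

K_a = 3.78e-07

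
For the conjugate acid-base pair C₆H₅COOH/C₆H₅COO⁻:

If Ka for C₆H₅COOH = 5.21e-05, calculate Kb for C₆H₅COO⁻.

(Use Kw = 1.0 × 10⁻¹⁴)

For a conjugate pair Ka × Kb = Kw, so Kb = Kw/Ka = 1.0 × 10⁻¹⁴ / 5.21e-05 = 1.92e-10.

K_b = 1.92e-10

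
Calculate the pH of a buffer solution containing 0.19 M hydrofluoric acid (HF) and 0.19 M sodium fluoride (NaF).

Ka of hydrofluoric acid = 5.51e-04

pKa = -log(5.51e-04) = 3.26. pH = pKa + log([A⁻]/[HA]) = 3.26 + log(0.19/0.19)

pH = 3.26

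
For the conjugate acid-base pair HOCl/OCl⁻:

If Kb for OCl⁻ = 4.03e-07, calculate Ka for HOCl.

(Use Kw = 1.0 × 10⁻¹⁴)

For a conjugate pair Ka × Kb = Kw, so Ka = Kw/Kb = 1.0 × 10⁻¹⁴ / 4.03e-07 = 2.48e-08.

K_a = 2.48e-08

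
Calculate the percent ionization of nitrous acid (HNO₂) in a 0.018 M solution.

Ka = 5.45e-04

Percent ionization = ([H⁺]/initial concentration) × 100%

Using Ka equilibrium: x² + Ka×x - Ka×C = 0. Solving: [H⁺] = 2.8714e-03. Percent = (2.8714e-03/0.018) × 100

Percent ionization = 16%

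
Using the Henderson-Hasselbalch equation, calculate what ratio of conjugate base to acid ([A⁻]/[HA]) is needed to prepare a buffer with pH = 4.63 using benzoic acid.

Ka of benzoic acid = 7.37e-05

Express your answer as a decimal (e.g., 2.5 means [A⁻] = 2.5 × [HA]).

pKa = -log(7.37e-05) = 4.1325. pH = pKa + log([A⁻]/[HA]), so log([A⁻]/[HA]) = pH − pKa = 4.63 − 4.1325 = 0.4975. [A⁻]/[HA] = 10^(0.4975) = 3.14

[A⁻]/[HA] = 3.14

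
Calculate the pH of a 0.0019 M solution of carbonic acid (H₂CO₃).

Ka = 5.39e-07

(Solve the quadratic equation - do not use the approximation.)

x² + Ka×x - Ka×C = 0. Using quadratic formula: [H⁺] = 3.1733e-05

pH = 4.50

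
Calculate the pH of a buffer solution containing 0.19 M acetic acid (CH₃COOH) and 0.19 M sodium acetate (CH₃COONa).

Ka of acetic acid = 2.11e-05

pKa = -log(2.11e-05) = 4.68. pH = pKa + log([A⁻]/[HA]) = 4.68 + log(0.19/0.19)

pH = 4.68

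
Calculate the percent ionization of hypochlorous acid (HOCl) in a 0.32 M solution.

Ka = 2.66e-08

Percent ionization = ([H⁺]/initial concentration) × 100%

Using Ka equilibrium: x² + Ka×x - Ka×C = 0. Solving: [H⁺] = 9.2247e-05. Percent = (9.2247e-05/0.32) × 100

Percent ionization = 0.0288%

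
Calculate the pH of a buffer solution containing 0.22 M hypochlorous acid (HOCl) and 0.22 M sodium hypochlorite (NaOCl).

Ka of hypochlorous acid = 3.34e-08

pKa = -log(3.34e-08) = 7.48. pH = pKa + log([A⁻]/[HA]) = 7.48 + log(0.22/0.22)

pH = 7.48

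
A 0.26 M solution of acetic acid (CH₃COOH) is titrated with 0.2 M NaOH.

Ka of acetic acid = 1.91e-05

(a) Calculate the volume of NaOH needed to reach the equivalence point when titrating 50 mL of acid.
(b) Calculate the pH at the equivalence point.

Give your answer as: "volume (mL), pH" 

moles acid = 0.26 × 50/1000 = 0.013 mol; V_base = moles/0.2 × 1000 = 65.0 mL. At equivalence only the conjugate base is present: [A⁻] = 0.013/0.115 = 1.1304e-01 M. Kb = Kw/Ka = 5.24e-10; [OH⁻] = √(Kb × [A⁻]) = 7.6932e-06; pOH = 5.11; pH = 14 - pOH = 8.89.

V = 65.0 mL, pH = 8.89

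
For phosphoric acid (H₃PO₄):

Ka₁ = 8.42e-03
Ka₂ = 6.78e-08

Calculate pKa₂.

pKa₂ = -log(Ka₂) = -log(6.78e-08) = 7.17.

pK_{a2} = 7.17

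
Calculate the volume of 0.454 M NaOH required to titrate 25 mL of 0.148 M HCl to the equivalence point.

At equivalence: moles acid = moles base. moles HCl = 0.148 × 25/1000 = 0.0037 mol. V_base = moles / 0.454 × 1000 = 8.1 mL.

V_{base} = 8.1 mL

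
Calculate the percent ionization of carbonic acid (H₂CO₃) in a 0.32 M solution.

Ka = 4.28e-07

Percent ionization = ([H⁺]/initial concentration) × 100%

Using Ka equilibrium: x² + Ka×x - Ka×C = 0. Solving: [H⁺] = 3.6987e-04. Percent = (3.6987e-04/0.32) × 100

Percent ionization = 0.116%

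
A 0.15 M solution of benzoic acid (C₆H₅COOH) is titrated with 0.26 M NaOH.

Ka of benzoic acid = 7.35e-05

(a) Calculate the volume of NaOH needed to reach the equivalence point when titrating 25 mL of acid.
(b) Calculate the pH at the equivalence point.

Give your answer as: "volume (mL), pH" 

moles acid = 0.15 × 25/1000 = 0.00375 mol; V_base = moles/0.26 × 1000 = 14.4 mL. At equivalence only the conjugate base is present: [A⁻] = 0.00375/0.039 = 9.5122e-02 M. Kb = Kw/Ka = 1.36e-10; [OH⁻] = √(Kb × [A⁻]) = 3.5975e-06; pOH = 5.44; pH = 14 - pOH = 8.56.

V = 14.4 mL, pH = 8.56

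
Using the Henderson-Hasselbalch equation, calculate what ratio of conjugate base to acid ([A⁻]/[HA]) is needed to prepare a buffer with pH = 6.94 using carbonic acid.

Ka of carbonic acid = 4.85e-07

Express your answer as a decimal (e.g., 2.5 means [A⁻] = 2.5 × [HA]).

pKa = -log(4.85e-07) = 6.3143. pH = pKa + log([A⁻]/[HA]), so log([A⁻]/[HA]) = pH − pKa = 6.94 − 6.3143 = 0.6257. [A⁻]/[HA] = 10^(0.6257) = 4.22

[A⁻]/[HA] = 4.22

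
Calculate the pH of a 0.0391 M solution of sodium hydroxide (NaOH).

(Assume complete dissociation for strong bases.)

[OH⁻] = 0.0391 M for strong base. pOH = -log[OH⁻] = 1.41, pH = 14 - pOH

pH = 12.59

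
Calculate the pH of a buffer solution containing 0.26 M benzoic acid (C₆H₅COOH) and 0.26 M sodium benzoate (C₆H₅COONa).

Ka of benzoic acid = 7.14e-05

pKa = -log(7.14e-05) = 4.15. pH = pKa + log([A⁻]/[HA]) = 4.15 + log(0.26/0.26)

pH = 4.15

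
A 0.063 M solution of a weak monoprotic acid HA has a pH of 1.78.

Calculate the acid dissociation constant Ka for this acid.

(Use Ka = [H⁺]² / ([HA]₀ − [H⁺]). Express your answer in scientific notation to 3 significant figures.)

[H⁺] = 10^(−pH) = 10^(−1.78) = 1.660e-02 M. For HA ⇌ H⁺ + A⁻, Ka = [H⁺][A⁻]/[HA] = [H⁺]² / ([HA]₀ − [H⁺]) = (1.660e-02)² / (0.063 − 1.660e-02) = 5.94e-03.

K_a = 5.94e-03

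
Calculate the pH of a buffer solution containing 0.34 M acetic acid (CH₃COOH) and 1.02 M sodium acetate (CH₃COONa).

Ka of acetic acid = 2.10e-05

pKa = -log(2.10e-05) = 4.68. pH = pKa + log([A⁻]/[HA]) = 4.68 + log(1.02/0.34)

pH = 5.15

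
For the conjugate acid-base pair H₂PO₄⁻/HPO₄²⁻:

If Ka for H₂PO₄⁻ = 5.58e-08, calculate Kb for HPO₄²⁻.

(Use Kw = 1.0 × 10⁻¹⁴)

For a conjugate pair Ka × Kb = Kw, so Kb = Kw/Ka = 1.0 × 10⁻¹⁴ / 5.58e-08 = 1.79e-07.

K_b = 1.79e-07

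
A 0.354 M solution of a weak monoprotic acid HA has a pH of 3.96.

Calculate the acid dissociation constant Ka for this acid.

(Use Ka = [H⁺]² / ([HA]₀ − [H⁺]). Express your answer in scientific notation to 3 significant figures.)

[H⁺] = 10^(−pH) = 10^(−3.96) = 1.096e-04 M. For HA ⇌ H⁺ + A⁻, Ka = [H⁺][A⁻]/[HA] = [H⁺]² / ([HA]₀ − [H⁺]) = (1.096e-04)² / (0.354 − 1.096e-04) = 3.40e-08.

K_a = 3.40e-08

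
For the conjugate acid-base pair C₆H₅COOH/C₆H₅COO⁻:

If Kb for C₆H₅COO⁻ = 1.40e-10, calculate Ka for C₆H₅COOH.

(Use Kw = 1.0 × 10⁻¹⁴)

For a conjugate pair Ka × Kb = Kw, so Ka = Kw/Kb = 1.0 × 10⁻¹⁴ / 1.40e-10 = 7.14e-05.

K_a = 7.14e-05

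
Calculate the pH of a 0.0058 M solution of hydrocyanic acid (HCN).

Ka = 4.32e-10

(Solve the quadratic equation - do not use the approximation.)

x² + Ka×x - Ka×C = 0. Using quadratic formula: [H⁺] = 1.5827e-06

pH = 5.80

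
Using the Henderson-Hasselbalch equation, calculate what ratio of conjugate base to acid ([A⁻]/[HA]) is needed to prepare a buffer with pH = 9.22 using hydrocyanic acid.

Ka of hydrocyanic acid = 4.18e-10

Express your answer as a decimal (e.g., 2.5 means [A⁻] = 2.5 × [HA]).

pKa = -log(4.18e-10) = 9.3788. pH = pKa + log([A⁻]/[HA]), so log([A⁻]/[HA]) = pH − pKa = 9.22 − 9.3788 = -0.1588. [A⁻]/[HA] = 10^(-0.1588) = 0.694

[A⁻]/[HA] = 0.694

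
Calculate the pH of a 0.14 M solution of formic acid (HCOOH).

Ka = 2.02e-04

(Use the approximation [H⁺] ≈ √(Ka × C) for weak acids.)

[H⁺] = √(Ka × C) = √(2.02e-04 × 0.14) = 5.3179e-03. pH = -log(5.3179e-03)

pH = 2.27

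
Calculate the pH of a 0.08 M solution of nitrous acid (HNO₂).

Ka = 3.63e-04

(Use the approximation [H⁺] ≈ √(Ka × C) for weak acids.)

[H⁺] = √(Ka × C) = √(3.63e-04 × 0.08) = 5.3889e-03. pH = -log(5.3889e-03)

pH = 2.27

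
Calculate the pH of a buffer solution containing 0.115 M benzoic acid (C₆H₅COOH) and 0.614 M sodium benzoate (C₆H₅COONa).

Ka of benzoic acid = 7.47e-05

pKa = -log(7.47e-05) = 4.13. pH = pKa + log([A⁻]/[HA]) = 4.13 + log(0.614/0.115)

pH = 4.85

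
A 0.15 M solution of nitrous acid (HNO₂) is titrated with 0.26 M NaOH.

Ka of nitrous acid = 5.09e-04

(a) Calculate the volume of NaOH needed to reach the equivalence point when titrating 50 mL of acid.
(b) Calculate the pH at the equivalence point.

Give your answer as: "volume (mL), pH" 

moles acid = 0.15 × 50/1000 = 0.0075 mol; V_base = moles/0.26 × 1000 = 28.8 mL. At equivalence only the conjugate base is present: [A⁻] = 0.0075/0.079 = 9.5122e-02 M. Kb = Kw/Ka = 1.96e-11; [OH⁻] = √(Kb × [A⁻]) = 1.3670e-06; pOH = 5.86; pH = 14 - pOH = 8.14.

V = 28.8 mL, pH = 8.14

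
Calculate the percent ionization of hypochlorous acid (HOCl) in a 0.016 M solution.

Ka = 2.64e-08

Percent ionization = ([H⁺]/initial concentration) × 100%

Using Ka equilibrium: x² + Ka×x - Ka×C = 0. Solving: [H⁺] = 2.0539e-05. Percent = (2.0539e-05/0.016) × 100

Percent ionization = 0.128%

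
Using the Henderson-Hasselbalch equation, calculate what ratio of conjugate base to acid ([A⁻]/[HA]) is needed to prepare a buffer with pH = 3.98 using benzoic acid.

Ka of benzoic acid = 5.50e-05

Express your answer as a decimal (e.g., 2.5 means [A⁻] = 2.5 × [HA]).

pKa = -log(5.50e-05) = 4.2596. pH = pKa + log([A⁻]/[HA]), so log([A⁻]/[HA]) = pH − pKa = 3.98 − 4.2596 = -0.2796. [A⁻]/[HA] = 10^(-0.2796) = 0.525

[A⁻]/[HA] = 0.525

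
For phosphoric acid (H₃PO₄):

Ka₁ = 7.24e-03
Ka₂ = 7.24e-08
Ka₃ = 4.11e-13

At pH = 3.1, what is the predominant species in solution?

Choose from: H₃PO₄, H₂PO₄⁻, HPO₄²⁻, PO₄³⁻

pKa₁ = 2.14, pKa₂ = 7.14, pKa₃ = 12.39. For a polyprotic acid the predominant species crosses at each pKa: below pKa_n the protonated form dominates, above it the deprotonated form does. At pH = 3.1, the predominant species is H₂PO₄⁻.

H₂PO₄⁻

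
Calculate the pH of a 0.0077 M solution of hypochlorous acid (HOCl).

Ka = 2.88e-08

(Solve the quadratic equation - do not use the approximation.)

x² + Ka×x - Ka×C = 0. Using quadratic formula: [H⁺] = 1.4877e-05

pH = 4.83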